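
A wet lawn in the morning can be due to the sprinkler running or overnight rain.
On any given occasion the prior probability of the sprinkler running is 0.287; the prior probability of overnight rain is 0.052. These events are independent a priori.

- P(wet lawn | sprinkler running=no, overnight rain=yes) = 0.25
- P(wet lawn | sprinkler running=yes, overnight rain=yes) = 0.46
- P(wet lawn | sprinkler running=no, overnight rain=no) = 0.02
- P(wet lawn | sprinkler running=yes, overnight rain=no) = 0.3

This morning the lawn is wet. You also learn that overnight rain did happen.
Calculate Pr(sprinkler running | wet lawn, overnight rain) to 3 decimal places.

Pr(sprinkler running | wet lawn, overnight rain) ≈ 0.426

Numerator (weight on configurations with sprinkler running): 0.46*0.287 = 0.132020
Denominator P(wet lawn | overnight rain): 0.25*0.713 + 0.46*0.287 = 0.310270
Posterior = 0.132020 / 0.310270 ≈ 0.426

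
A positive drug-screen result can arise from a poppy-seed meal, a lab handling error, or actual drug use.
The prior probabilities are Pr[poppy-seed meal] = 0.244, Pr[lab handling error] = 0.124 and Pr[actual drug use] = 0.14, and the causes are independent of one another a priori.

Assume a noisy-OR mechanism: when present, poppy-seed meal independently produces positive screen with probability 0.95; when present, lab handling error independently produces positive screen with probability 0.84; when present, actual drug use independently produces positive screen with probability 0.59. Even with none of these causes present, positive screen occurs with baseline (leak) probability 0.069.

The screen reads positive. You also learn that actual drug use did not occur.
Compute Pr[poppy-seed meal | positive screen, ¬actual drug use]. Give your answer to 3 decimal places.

Under noisy-OR, P(positive screen | causes) = 1 − (1−0.069)·∏(1−qᵢ) over the active causes.
Weight on poppy-seed meal=true, given the evidence: 0.203794 + 0.030031 = 0.233825
Normalizer over all consistent configurations: 0.069·0.756·0.876 + 0.85104·0.756·0.124 + 0.95345·0.244·0.876 + 0.992552·0.244·0.124 = 0.359301
P(poppy-seed meal | positive screen, ¬actual drug use) = 0.233825/0.359301 ≈ 0.651

Pr[poppy-seed meal | positive screen, ¬actual drug use] ≈ 0.651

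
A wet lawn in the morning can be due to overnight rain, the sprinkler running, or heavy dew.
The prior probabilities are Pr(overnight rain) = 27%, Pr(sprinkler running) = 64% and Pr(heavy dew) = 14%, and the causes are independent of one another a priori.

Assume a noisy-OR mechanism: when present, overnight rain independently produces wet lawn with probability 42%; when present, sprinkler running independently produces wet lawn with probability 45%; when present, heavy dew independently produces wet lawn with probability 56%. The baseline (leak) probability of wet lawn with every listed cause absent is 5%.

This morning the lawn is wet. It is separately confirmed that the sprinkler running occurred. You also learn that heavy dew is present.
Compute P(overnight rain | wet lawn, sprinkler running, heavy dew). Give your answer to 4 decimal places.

Under noisy-OR, P(wet lawn | causes) = 1 − (1−0.05)·∏(1−qᵢ) over the active causes.
P(wet lawn | sprinkler running, heavy dew) = 0.7701*0.73 + 0.866658*0.27 = 0.562173 + 0.233998 = 0.796171
Of this, 0.233998 comes from 0.866658*0.27 (the overnight rain=true cases).
Hence the posterior is 0.233998/0.796171 ≈ 0.2939.

P(overnight rain | wet lawn, sprinkler running, heavy dew) ≈ 0.2939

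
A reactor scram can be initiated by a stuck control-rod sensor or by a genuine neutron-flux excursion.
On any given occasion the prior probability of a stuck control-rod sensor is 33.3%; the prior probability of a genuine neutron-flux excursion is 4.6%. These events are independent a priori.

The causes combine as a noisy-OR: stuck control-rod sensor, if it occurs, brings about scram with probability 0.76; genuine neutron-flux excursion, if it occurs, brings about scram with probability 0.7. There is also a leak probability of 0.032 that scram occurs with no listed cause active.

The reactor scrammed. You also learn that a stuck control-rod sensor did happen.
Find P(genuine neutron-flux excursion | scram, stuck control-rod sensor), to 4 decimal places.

P(genuine neutron-flux excursion | scram, stuck control-rod sensor) ≈ 0.0552

Under noisy-OR, P(scram | causes) = 1 − (1−0.032)·∏(1−qᵢ) over the active causes.
Weight on genuine neutron-flux excursion=true, given the evidence: 0.930304·0.046 = 0.042794
Normalizer over all consistent configurations: 0.76768·0.954 + 0.930304·0.046 = 0.775161
Posterior = 0.042794 / 0.775161 ≈ 0.0552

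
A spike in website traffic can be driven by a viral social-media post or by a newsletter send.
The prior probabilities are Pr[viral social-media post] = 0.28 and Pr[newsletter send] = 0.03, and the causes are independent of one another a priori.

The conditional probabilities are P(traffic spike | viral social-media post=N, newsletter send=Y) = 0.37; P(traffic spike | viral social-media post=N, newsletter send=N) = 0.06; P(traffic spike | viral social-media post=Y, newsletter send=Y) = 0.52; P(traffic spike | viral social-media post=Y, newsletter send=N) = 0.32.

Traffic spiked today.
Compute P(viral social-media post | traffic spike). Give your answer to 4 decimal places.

P(viral social-media post | traffic spike) ≈ 0.6466

For the numerator, keep only viral social-media post=true terms: 0.086912 + 0.004368 = 0.091280
Normalizer over all consistent configurations: 0.06*0.72*0.97 + 0.37*0.72*0.03 + 0.32*0.28*0.97 + 0.52*0.28*0.03 = 0.141176
Posterior = 0.091280 / 0.141176 ≈ 0.6466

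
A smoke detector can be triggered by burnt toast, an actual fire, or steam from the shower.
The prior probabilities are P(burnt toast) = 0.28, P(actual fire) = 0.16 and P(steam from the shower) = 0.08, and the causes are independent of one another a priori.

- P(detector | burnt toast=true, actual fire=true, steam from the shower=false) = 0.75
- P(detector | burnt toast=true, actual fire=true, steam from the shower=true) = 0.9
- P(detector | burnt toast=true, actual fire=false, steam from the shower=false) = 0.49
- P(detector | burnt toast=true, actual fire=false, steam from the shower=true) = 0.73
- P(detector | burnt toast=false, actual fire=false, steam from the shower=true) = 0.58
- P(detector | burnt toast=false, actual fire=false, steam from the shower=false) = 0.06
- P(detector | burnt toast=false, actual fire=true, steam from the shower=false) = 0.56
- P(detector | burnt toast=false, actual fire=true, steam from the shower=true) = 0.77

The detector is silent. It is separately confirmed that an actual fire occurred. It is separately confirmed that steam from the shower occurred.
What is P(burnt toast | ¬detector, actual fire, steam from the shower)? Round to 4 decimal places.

P(¬detector | actual fire, steam from the shower) = 0.23×0.72 + 0.1×0.28 = 0.165600 + 0.028000 = 0.193600
Restricting to configurations with burnt toast present: 0.1×0.28 = 0.028000.
Hence the posterior is 0.028000/0.193600 ≈ 0.1446.

P(burnt toast | ¬detector, actual fire, steam from the shower) ≈ 0.1446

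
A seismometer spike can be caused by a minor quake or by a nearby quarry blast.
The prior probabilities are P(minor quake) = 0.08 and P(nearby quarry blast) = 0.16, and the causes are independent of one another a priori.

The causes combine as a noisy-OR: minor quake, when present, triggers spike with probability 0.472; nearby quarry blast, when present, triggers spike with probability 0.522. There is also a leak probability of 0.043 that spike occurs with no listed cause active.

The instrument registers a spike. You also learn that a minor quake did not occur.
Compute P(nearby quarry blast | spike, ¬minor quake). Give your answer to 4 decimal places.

Under noisy-OR, P(spike | causes) = 1 − (1−0.043)·∏(1−qᵢ) over the active causes.
Numerator (weight on configurations with nearby quarry blast): 0.542554*0.16 = 0.086809
Denominator P(spike | ¬minor quake): 0.043*0.84 + 0.542554*0.16 = 0.122929
P(nearby quarry blast | spike, ¬minor quake) = 0.086809/0.122929 ≈ 0.7062

P(nearby quarry blast | spike, ¬minor quake) ≈ 0.7062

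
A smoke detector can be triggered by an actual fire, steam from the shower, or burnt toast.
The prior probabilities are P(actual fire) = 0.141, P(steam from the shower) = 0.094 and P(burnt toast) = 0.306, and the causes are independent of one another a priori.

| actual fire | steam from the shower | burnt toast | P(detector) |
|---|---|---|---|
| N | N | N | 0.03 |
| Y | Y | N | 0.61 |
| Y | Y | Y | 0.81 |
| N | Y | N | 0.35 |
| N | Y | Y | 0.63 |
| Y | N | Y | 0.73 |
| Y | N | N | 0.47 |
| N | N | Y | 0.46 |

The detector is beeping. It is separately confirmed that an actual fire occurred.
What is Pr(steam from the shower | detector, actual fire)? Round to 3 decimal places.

Sum P(detector|·) weighted by the priors over the 4 (steam from the shower, burnt toast) configurations:
  P(detector | actual fire) = 0.47·0.906·0.694 + 0.73·0.906·0.306 + 0.61·0.094·0.694 + 0.81·0.094·0.306
        = 0.295519 + 0.202382 + 0.039794 + 0.023299 = 0.560994
Configurations with steam from the shower contribute 0.063093, so
  P(steam from the shower | detector, actual fire) = 0.063093 / 0.560994 ≈ 0.112

Pr(steam from the shower | detector, actual fire) ≈ 0.112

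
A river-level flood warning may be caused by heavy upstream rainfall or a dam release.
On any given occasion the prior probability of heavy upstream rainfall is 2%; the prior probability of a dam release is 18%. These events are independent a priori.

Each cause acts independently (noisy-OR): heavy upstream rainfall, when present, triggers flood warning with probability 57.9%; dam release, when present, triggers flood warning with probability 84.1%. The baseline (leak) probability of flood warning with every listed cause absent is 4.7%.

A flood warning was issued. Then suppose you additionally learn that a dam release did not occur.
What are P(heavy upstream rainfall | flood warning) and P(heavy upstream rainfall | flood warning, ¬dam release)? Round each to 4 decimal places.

P(heavy upstream rainfall | flood warning) ≈ 0.0657; P(heavy upstream rainfall | flood warning, ¬dam release) ≈ 0.2064

Under noisy-OR, P(flood warning | causes) = 1 − (1−0.047)·∏(1−qᵢ) over the active causes.
For the numerator, keep only heavy upstream rainfall=true terms: 0.009820 + 0.003370 = 0.013190
The normalizing constant is 0.047*0.98*0.82 + 0.848473*0.98*0.18 + 0.598787*0.02*0.82 + 0.936207*0.02*0.18 = 0.200630
P(heavy upstream rainfall | flood warning) = 0.013190/0.200630 ≈ 0.0657

Now condition on the additional information:
By total probability over both values of heavy upstream rainfall:
  P(flood warning | ¬dam release) = 0.047·0.98 + 0.598787·0.02
        = 0.046060 + 0.011976 = 0.058036
Keeping only the heavy upstream rainfall-present terms gives 0.011976, so
  P(heavy upstream rainfall | flood warning, ¬dam release) = 0.011976 / 0.058036 ≈ 0.2064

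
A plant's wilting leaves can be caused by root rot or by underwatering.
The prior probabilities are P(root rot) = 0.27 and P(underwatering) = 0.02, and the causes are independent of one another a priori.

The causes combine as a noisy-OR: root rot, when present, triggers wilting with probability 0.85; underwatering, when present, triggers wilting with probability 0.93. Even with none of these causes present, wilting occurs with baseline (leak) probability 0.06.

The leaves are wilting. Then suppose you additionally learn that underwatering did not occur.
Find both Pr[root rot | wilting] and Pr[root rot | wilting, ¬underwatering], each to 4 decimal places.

Under noisy-OR, P(wilting | causes) = 1 − (1−0.06)·∏(1−qᵢ) over the active causes.
Weight on root rot=true, given the evidence: 0.227291 + 0.005347 = 0.232638
Normalizer over all consistent configurations: 0.06·0.73·0.98 + 0.9342·0.73·0.02 + 0.859·0.27·0.98 + 0.99013·0.27·0.02 = 0.289201
P(root rot | wilting) = 0.232638/0.289201 ≈ 0.8044

With the extra evidence:
P(wilting | ¬underwatering) = 0.06·0.73 + 0.859·0.27 = 0.043800 + 0.231930 = 0.275730
Of this, 0.231930 comes from 0.859·0.27 (the root rot=true cases).
So P(root rot | wilting, ¬underwatering) = 0.231930/0.275730 ≈ 0.8411.

Pr[root rot | wilting] ≈ 0.8044; Pr[root rot | wilting, ¬underwatering] ≈ 0.8411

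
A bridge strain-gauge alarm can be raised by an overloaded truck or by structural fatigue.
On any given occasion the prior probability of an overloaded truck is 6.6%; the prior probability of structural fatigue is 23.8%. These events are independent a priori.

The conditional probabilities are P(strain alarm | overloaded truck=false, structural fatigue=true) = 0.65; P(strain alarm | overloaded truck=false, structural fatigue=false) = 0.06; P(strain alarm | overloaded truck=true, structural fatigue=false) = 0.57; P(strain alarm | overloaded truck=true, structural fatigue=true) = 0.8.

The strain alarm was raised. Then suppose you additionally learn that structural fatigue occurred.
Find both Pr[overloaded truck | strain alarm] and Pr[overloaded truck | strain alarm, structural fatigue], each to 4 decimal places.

P(strain alarm) = 0.06×0.934×0.762 + 0.65×0.934×0.238 + 0.57×0.066×0.762 + 0.8×0.066×0.238 = 0.042702 + 0.144490 + 0.028666 + 0.012566 = 0.228424
Of this, 0.041232 comes from 0.028666 + 0.012566 (the overloaded truck=true cases).
Hence the posterior is 0.041232/0.228424 ≈ 0.1805.

Now condition on the additional information:
P(strain alarm | structural fatigue) = 0.65×0.934 + 0.8×0.066 = 0.607100 + 0.052800 = 0.659900
Of this, 0.052800 comes from 0.8×0.066 (the overloaded truck=true cases).
P(overloaded truck | strain alarm, structural fatigue) = 0.052800 / 0.659900 ≈ 0.0800
The drop from 0.1805 to 0.0800 is the explaining-away (discounting) effect.

Pr[overloaded truck | strain alarm] ≈ 0.1805; Pr[overloaded truck | strain alarm, structural fatigue] ≈ 0.0800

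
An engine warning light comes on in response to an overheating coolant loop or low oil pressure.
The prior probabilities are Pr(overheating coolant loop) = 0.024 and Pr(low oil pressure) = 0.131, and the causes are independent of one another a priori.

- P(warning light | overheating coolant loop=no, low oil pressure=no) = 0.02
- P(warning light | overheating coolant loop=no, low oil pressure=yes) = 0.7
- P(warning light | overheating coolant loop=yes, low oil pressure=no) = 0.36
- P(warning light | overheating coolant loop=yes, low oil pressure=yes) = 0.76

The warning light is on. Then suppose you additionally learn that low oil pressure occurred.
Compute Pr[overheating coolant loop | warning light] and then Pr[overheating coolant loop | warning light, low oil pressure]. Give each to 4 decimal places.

P(warning light) = 0.02×0.976×0.869 + 0.7×0.976×0.131 + 0.36×0.024×0.869 + 0.76×0.024×0.131 = 0.016963 + 0.089499 + 0.007508 + 0.002389 = 0.116359
Restricting to configurations with overheating coolant loop present: 0.007508 + 0.002389 = 0.009897.
Hence the posterior is 0.009897/0.116359 ≈ 0.0851.

Now condition on the additional information:
P(warning light | low oil pressure) = 0.7*0.976 + 0.76*0.024 = 0.683200 + 0.018240 = 0.701440
Restricting to configurations with overheating coolant loop present: 0.76*0.024 = 0.018240.
So P(overheating coolant loop | warning light, low oil pressure) = 0.018240/0.701440 ≈ 0.0260.

Pr[overheating coolant loop | warning light] ≈ 0.0851; Pr[overheating coolant loop | warning light, low oil pressure] ≈ 0.0260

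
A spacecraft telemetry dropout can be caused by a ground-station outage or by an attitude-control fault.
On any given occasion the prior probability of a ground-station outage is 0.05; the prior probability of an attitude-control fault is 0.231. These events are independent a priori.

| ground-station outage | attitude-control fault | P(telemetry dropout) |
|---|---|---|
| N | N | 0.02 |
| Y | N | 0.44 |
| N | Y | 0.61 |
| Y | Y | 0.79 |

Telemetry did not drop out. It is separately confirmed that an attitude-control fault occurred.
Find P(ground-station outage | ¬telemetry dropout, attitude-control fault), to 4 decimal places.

By total probability over both values of ground-station outage:
  P(¬telemetry dropout | attitude-control fault) = 0.39·0.95 + 0.21·0.05
        = 0.370500 + 0.010500 = 0.381000
Keeping only the ground-station outage-present terms gives 0.010500, so
  P(ground-station outage | ¬telemetry dropout, attitude-control fault) = 0.010500 / 0.381000 ≈ 0.0276

P(ground-station outage | ¬telemetry dropout, attitude-control fault) ≈ 0.0276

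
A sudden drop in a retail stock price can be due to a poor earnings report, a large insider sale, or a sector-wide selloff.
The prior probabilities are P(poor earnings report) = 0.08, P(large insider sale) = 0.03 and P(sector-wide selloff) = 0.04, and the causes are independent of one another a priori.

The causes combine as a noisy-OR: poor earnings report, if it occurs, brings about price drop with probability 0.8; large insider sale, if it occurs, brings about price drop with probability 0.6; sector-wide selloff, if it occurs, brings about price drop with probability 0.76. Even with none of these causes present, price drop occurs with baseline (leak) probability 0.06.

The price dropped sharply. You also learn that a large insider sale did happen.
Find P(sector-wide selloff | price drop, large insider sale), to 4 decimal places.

Under noisy-OR, P(price drop | causes) = 1 − (1−0.06)·∏(1−qᵢ) over the active causes.
P(price drop | large insider sale) = 0.624×0.92×0.96 + 0.90976×0.92×0.04 + 0.9248×0.08×0.96 + 0.981952×0.08×0.04 = 0.551117 + 0.033479 + 0.071025 + 0.003142 = 0.658763
Of this, 0.036621 comes from 0.033479 + 0.003142 (the sector-wide selloff=true cases).
Hence the posterior is 0.036621/0.658763 ≈ 0.0556.

P(sector-wide selloff | price drop, large insider sale) ≈ 0.0556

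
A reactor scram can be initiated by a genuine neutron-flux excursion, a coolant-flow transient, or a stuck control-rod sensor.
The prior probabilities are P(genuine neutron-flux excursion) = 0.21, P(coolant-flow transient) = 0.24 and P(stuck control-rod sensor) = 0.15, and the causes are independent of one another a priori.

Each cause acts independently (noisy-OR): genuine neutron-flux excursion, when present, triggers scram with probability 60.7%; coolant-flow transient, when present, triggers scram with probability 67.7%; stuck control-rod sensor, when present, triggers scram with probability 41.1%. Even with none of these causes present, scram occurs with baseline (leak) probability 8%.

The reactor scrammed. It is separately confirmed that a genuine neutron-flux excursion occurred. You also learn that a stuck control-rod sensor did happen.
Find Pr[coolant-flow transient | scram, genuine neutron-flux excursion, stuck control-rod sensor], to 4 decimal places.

Pr[coolant-flow transient | scram, genuine neutron-flux excursion, stuck control-rod sensor] ≈ 0.2720

Under noisy-OR, P(scram | causes) = 1 − (1−0.08)·∏(1−qᵢ) over the active causes.
P(scram | genuine neutron-flux excursion, stuck control-rod sensor) = 0.787041*0.76 + 0.931214*0.24 = 0.598151 + 0.223491 = 0.821642
The coolant-flow transient-present share is 0.931214*0.24 = 0.223491.
P(coolant-flow transient | scram, genuine neutron-flux excursion, stuck control-rod sensor) = 0.223491 / 0.821642 ≈ 0.2720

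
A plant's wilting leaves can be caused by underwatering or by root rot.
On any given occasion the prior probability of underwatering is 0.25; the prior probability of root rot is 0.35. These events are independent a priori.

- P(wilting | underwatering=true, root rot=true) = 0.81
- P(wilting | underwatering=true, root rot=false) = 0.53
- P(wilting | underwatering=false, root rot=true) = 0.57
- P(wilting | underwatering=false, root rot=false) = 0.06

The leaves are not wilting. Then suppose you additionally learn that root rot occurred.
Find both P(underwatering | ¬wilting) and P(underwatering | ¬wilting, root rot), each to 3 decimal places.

Numerator (weight on configurations with underwatering): 0.076375 + 0.016625 = 0.093000
Denominator P(¬wilting): 0.94*0.75*0.65 + 0.43*0.75*0.35 + 0.47*0.25*0.65 + 0.19*0.25*0.35 = 0.664125
P(underwatering | ¬wilting) = 0.093000/0.664125 ≈ 0.140

With the extra evidence:
Numerator (weight on configurations with underwatering): 0.19×0.25 = 0.047500
The normalizing constant is 0.43×0.75 + 0.19×0.25 = 0.370000
P(underwatering | ¬wilting, root rot) = 0.047500/0.370000 ≈ 0.128

P(underwatering | ¬wilting) ≈ 0.140; P(underwatering | ¬wilting, root rot) ≈ 0.128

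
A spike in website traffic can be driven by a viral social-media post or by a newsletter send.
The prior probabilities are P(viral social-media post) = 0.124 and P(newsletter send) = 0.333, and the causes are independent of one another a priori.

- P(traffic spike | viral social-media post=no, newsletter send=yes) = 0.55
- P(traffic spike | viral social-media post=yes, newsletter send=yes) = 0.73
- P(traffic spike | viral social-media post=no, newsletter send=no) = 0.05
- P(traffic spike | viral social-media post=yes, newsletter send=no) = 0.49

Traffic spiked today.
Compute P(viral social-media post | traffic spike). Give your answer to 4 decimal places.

P(viral social-media post | traffic spike) ≈ 0.2715

Numerator (weight on configurations with viral social-media post): 0.040527 + 0.030143 = 0.070670
Normalizer over all consistent configurations: 0.05*0.876*0.667 + 0.55*0.876*0.333 + 0.49*0.124*0.667 + 0.73*0.124*0.333 = 0.260324
P(viral social-media post | traffic spike) = 0.070670/0.260324 ≈ 0.2715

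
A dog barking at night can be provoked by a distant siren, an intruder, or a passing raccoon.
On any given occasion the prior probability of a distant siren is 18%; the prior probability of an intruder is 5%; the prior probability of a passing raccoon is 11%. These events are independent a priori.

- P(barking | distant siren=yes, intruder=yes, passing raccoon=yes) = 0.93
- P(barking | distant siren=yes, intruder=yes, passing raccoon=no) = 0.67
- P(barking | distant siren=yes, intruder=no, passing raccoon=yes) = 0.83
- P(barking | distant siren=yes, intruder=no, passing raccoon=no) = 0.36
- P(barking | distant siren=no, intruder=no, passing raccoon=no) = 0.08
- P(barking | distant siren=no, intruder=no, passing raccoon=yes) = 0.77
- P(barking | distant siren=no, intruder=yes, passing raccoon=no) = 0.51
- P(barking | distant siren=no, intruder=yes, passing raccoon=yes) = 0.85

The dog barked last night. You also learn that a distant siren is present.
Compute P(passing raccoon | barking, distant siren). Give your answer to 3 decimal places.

For the numerator, keep only passing raccoon=true terms: 0.086735 + 0.005115 = 0.091850
Normalizer over all consistent configurations: 0.36×0.95×0.89 + 0.83×0.95×0.11 + 0.67×0.05×0.89 + 0.93×0.05×0.11 = 0.426045
P(passing raccoon | barking, distant siren) = 0.091850/0.426045 ≈ 0.216

P(passing raccoon | barking, distant siren) ≈ 0.216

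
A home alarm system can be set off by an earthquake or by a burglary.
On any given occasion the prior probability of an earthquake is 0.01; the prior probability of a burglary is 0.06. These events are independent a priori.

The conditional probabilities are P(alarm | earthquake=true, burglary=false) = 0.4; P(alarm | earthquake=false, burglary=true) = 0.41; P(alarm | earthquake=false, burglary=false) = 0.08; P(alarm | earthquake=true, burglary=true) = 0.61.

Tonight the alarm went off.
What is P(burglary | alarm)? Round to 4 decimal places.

P(burglary | alarm) ≈ 0.2402

Weight on burglary=true, given the evidence: 0.024354 + 0.000366 = 0.024720
The normalizing constant is 0.08×0.99×0.94 + 0.41×0.99×0.06 + 0.4×0.01×0.94 + 0.61×0.01×0.06 = 0.102928
Posterior = 0.024720 / 0.102928 ≈ 0.2402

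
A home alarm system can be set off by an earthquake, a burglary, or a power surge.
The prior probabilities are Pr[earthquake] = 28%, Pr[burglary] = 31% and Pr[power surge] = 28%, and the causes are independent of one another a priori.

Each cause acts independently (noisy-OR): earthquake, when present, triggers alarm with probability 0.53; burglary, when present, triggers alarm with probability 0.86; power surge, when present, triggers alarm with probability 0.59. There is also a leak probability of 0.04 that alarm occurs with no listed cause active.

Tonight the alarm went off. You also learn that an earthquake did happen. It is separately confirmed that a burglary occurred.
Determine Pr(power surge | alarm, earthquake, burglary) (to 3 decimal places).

Under noisy-OR, P(alarm | causes) = 1 − (1−0.04)·∏(1−qᵢ) over the active causes.
Enumerate both values of power surge and weight by the priors:
  P(alarm | earthquake, burglary) = 0.936832·0.72 + 0.974101·0.28
        = 0.674519 + 0.272748 = 0.947267
Configurations with power surge contribute 0.272748, so
  P(power surge | alarm, earthquake, burglary) = 0.272748 / 0.947267 ≈ 0.288

Pr(power surge | alarm, earthquake, burglary) ≈ 0.288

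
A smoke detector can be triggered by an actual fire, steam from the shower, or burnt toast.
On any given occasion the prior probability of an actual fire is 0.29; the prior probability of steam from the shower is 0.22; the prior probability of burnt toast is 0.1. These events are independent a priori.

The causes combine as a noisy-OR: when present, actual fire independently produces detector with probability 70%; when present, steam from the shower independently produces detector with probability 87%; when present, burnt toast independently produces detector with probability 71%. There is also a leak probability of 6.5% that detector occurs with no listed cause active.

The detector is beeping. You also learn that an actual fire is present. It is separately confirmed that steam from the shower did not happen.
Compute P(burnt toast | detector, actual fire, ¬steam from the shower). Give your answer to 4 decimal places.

Under noisy-OR, P(detector | causes) = 1 − (1−0.065)·∏(1−qᵢ) over the active causes.
P(detector | actual fire, ¬steam from the shower) = 0.7195*0.9 + 0.918655*0.1 = 0.647550 + 0.091866 = 0.739416
Of this, 0.091866 comes from 0.918655*0.1 (the burnt toast=true cases).
Hence the posterior is 0.091866/0.739416 ≈ 0.1242.

P(burnt toast | detector, actual fire, ¬steam from the shower) ≈ 0.1242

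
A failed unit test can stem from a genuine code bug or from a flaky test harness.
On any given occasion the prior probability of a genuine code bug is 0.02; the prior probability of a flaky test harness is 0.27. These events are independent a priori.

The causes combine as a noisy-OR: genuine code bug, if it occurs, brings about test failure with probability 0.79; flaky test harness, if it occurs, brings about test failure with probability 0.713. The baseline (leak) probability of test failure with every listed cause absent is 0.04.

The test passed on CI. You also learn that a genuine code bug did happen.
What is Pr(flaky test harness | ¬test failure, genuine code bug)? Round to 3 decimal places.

Pr(flaky test harness | ¬test failure, genuine code bug) ≈ 0.096

Under noisy-OR, P(test failure | causes) = 1 − (1−0.04)·∏(1−qᵢ) over the active causes.
P(¬test failure | genuine code bug) = 0.2016·0.73 + 0.057859·0.27 = 0.147168 + 0.015622 = 0.162790
The flaky test harness-present share is 0.057859·0.27 = 0.015622.
Hence the posterior is 0.015622/0.162790 ≈ 0.096.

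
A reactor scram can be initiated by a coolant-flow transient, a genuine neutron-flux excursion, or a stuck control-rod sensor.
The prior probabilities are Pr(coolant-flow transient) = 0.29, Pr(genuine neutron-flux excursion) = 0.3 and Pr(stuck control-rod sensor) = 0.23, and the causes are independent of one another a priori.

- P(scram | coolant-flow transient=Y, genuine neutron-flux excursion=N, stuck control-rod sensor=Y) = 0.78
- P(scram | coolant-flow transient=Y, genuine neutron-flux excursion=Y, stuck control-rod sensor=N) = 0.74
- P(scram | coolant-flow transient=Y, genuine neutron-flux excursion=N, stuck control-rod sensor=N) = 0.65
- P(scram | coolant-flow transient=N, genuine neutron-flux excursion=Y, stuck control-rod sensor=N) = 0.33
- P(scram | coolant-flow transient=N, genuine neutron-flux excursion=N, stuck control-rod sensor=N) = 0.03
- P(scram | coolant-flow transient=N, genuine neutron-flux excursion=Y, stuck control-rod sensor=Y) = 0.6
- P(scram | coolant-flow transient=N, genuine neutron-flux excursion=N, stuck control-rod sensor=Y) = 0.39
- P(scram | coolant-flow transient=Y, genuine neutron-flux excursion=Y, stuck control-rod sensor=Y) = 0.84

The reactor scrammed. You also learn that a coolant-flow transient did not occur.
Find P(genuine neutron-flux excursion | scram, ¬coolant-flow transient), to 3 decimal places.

P(genuine neutron-flux excursion | scram, ¬coolant-flow transient) ≈ 0.598

P(scram | ¬coolant-flow transient) = 0.03×0.7×0.77 + 0.39×0.7×0.23 + 0.33×0.3×0.77 + 0.6×0.3×0.23 = 0.016170 + 0.062790 + 0.076230 + 0.041400 = 0.196590
The genuine neutron-flux excursion-present share is 0.076230 + 0.041400 = 0.117630.
Hence the posterior is 0.117630/0.196590 ≈ 0.598.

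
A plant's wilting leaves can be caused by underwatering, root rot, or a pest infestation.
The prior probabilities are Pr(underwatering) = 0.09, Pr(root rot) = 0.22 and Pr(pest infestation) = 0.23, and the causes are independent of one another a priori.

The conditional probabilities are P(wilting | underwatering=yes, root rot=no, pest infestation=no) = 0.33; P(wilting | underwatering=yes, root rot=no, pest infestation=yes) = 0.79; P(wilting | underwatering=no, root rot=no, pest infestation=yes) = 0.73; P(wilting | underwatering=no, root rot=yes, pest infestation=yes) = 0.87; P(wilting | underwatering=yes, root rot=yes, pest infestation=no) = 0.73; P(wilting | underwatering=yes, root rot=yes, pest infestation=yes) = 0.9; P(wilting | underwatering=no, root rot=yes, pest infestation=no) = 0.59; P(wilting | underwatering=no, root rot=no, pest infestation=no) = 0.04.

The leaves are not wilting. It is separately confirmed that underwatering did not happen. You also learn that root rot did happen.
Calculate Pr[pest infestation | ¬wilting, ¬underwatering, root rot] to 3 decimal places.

Pr[pest infestation | ¬wilting, ¬underwatering, root rot] ≈ 0.087

P(¬wilting | ¬underwatering, root rot) = 0.41·0.77 + 0.13·0.23 = 0.315700 + 0.029900 = 0.345600
Restricting to configurations with pest infestation present: 0.13·0.23 = 0.029900.
P(pest infestation | ¬wilting, ¬underwatering, root rot) = 0.029900 / 0.345600 ≈ 0.087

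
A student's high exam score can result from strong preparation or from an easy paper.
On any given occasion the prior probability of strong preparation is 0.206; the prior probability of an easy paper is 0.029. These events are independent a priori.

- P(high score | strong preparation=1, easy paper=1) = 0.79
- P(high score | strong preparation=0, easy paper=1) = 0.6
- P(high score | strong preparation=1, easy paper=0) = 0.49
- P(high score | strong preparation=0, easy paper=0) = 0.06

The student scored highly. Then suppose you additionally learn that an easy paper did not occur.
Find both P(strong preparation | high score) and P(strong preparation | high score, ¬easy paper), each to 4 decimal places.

P(strong preparation | high score) ≈ 0.6310; P(strong preparation | high score, ¬easy paper) ≈ 0.6794

Sum P(high score|·) weighted by the priors over the 4 (strong preparation, easy paper) configurations:
  P(high score) = 0.06*0.794*0.971 + 0.6*0.794*0.029 + 0.49*0.206*0.971 + 0.79*0.206*0.029
        = 0.046258 + 0.013816 + 0.098013 + 0.004719 = 0.162806
The terms with strong preparation present sum to 0.102732, so
  P(strong preparation | high score) = 0.102732 / 0.162806 ≈ 0.6310

With the extra evidence:
Sum P(high score|·) weighted by the priors over both values of strong preparation:
  P(high score | ¬easy paper) = 0.06·0.794 + 0.49·0.206
        = 0.047640 + 0.100940 = 0.148580
The terms with strong preparation present sum to 0.100940, so
  P(strong preparation | high score, ¬easy paper) = 0.100940 / 0.148580 ≈ 0.6794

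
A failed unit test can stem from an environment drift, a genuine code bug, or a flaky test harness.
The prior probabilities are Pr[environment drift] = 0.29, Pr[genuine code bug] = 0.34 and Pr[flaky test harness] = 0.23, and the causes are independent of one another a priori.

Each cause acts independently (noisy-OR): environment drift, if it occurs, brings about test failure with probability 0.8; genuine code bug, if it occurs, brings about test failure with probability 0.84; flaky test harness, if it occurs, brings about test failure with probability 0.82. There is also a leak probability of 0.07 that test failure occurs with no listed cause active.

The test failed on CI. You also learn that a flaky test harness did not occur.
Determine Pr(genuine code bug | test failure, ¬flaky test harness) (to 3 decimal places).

Under noisy-OR, P(test failure | causes) = 1 − (1−0.07)·∏(1−qᵢ) over the active causes.
P(test failure | ¬flaky test harness) = 0.07·0.71·0.66 + 0.8512·0.71·0.34 + 0.814·0.29·0.66 + 0.97024·0.29·0.34 = 0.032802 + 0.205480 + 0.155800 + 0.095666 = 0.489748
Of this, 0.301146 comes from 0.205480 + 0.095666 (the genuine code bug=true cases).
Hence the posterior is 0.301146/0.489748 ≈ 0.615.

Pr(genuine code bug | test failure, ¬flaky test harness) ≈ 0.615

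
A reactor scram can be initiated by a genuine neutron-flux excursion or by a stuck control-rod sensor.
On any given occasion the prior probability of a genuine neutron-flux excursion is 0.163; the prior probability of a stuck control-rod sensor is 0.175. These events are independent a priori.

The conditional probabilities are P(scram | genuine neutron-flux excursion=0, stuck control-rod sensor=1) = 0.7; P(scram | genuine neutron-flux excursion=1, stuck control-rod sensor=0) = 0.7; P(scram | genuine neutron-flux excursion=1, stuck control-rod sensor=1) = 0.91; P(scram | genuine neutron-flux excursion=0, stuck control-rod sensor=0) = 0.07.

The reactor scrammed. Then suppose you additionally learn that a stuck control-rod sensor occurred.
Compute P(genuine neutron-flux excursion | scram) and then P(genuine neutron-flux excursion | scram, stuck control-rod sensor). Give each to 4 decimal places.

P(genuine neutron-flux excursion | scram) ≈ 0.4432; P(genuine neutron-flux excursion | scram, stuck control-rod sensor) ≈ 0.2020

Weight on genuine neutron-flux excursion=true, given the evidence: 0.094132 + 0.025958 = 0.120090
The normalizing constant is 0.07*0.837*0.825 + 0.7*0.837*0.175 + 0.7*0.163*0.825 + 0.91*0.163*0.175 = 0.270959
P(genuine neutron-flux excursion | scram) = 0.120090/0.270959 ≈ 0.4432

Now condition on the additional information:
For the numerator, keep only genuine neutron-flux excursion=true terms: 0.91×0.163 = 0.148330
The normalizing constant is 0.7×0.837 + 0.91×0.163 = 0.734230
Posterior = 0.148330 / 0.734230 ≈ 0.2020
This is intercausal reasoning (explaining away): once stuck control-rod sensor accounts for the scram, genuine neutron-flux excursion becomes less likely.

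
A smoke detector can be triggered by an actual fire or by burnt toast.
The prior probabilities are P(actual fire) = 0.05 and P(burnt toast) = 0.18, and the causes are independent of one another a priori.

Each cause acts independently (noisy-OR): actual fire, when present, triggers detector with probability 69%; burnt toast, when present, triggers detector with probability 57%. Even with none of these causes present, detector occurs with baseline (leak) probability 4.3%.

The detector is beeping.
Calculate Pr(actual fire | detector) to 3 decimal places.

Under noisy-OR, P(detector | causes) = 1 − (1−0.043)·∏(1−qᵢ) over the active causes.
Sum P(detector|·) weighted by the priors over the 4 (actual fire, burnt toast) configurations:
  P(detector) = 0.043*0.95*0.82 + 0.58849*0.95*0.18 + 0.70333*0.05*0.82 + 0.872432*0.05*0.18
        = 0.033497 + 0.100632 + 0.028837 + 0.007852 = 0.170818
The terms with actual fire present sum to 0.036689, so
  P(actual fire | detector) = 0.036689 / 0.170818 ≈ 0.215

Pr(actual fire | detector) ≈ 0.215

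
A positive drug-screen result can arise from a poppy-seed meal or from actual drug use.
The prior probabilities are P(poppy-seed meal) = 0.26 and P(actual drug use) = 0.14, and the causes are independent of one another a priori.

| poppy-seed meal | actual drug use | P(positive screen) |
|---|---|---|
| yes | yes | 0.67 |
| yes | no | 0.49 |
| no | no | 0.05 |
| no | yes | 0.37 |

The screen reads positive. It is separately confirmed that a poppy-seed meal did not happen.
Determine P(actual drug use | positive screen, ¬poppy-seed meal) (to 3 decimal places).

P(actual drug use | positive screen, ¬poppy-seed meal) ≈ 0.546

For the numerator, keep only actual drug use=true terms: 0.37·0.14 = 0.051800
The normalizing constant is 0.05·0.86 + 0.37·0.14 = 0.094800
Posterior = 0.051800 / 0.094800 ≈ 0.546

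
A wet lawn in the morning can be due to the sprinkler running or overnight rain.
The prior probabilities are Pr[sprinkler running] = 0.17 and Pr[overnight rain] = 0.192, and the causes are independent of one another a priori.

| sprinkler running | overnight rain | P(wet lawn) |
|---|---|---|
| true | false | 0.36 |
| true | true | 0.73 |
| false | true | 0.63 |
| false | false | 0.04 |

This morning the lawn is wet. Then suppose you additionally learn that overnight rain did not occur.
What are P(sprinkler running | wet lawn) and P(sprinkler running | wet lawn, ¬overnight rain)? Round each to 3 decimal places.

P(sprinkler running | wet lawn) ≈ 0.365; P(sprinkler running | wet lawn, ¬overnight rain) ≈ 0.648

Weight on sprinkler running=true, given the evidence: 0.049450 + 0.023827 = 0.073277
Denominator P(wet lawn): 0.04·0.83·0.808 + 0.63·0.83·0.192 + 0.36·0.17·0.808 + 0.73·0.17·0.192 = 0.200500
Posterior = 0.073277 / 0.200500 ≈ 0.365

Now condition on the additional information:
Numerator (weight on configurations with sprinkler running): 0.36*0.17 = 0.061200
Denominator P(wet lawn | ¬overnight rain): 0.04*0.83 + 0.36*0.17 = 0.094400
P(sprinkler running | wet lawn, ¬overnight rain) = 0.061200/0.094400 ≈ 0.648
Ruling out overnight rain raises the posterior on sprinkler running — the flip side of explaining away.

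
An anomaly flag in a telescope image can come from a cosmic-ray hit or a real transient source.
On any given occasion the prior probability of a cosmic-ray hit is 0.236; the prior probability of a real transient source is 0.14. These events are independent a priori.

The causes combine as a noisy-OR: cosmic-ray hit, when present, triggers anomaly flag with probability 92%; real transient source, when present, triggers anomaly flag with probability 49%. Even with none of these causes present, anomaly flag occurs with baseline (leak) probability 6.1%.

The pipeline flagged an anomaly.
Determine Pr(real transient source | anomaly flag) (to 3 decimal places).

Under noisy-OR, P(anomaly flag | causes) = 1 − (1−0.061)·∏(1−qᵢ) over the active causes.
P(anomaly flag) = 0.061×0.764×0.86 + 0.52111×0.764×0.14 + 0.92488×0.236×0.86 + 0.961689×0.236×0.14 = 0.040079 + 0.055738 + 0.187714 + 0.031774 = 0.315305
Restricting to configurations with real transient source present: 0.055738 + 0.031774 = 0.087512.
So P(real transient source | anomaly flag) = 0.087512/0.315305 ≈ 0.278.

Pr(real transient source | anomaly flag) ≈ 0.278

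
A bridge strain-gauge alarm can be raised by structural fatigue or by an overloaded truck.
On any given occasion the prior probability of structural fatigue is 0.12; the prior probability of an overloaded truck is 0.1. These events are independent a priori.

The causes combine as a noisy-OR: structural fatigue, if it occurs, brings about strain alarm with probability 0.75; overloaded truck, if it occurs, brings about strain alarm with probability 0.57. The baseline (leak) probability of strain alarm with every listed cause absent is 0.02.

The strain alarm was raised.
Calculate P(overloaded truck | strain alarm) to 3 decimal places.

P(overloaded truck | strain alarm) ≈ 0.388

Under noisy-OR, P(strain alarm | causes) = 1 − (1−0.02)·∏(1−qᵢ) over the active causes.
Sum P(strain alarm|·) weighted by the priors over the 4 (structural fatigue, overloaded truck) configurations:
  P(strain alarm) = 0.02*0.88*0.9 + 0.5786*0.88*0.1 + 0.755*0.12*0.9 + 0.89465*0.12*0.1
        = 0.015840 + 0.050917 + 0.081540 + 0.010736 = 0.159033
The terms with overloaded truck present sum to 0.061653, so
  P(overloaded truck | strain alarm) = 0.061653 / 0.159033 ≈ 0.388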